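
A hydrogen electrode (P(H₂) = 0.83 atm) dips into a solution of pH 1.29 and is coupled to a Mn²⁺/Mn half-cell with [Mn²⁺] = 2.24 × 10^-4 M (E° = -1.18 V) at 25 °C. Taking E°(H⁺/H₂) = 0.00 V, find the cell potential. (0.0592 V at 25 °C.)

The hydrogen couple is the cathode, so E°_cell = 1.18 V; n = 2.
[H⁺] = 10^(−1.29) = 0.051 M, and Q = [Mn²⁺]·P(H₂) / [H⁺]^2 = 0.0707.
E = E° − (0.0592/2) log Q = 1.18 − (0.0592/2)(-1.151) = 1.214 V.

1.21 V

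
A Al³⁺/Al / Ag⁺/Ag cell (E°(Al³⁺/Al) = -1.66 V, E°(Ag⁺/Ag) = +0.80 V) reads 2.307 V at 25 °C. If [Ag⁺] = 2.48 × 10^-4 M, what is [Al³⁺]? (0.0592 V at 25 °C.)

8.6 × 10^-4 M

From the Nernst equation, log Q = n(E° − E)/0.0592 = 3(2.46 − 2.307)/0.0592 = 7.753, so Q = 5.67 × 10^7.
With Q = [Al³⁺]/[Ag⁺]^3 and the known concentrations, [Al³⁺] in the numerator gives [Al³⁺] = 8.6 × 10^-4 M.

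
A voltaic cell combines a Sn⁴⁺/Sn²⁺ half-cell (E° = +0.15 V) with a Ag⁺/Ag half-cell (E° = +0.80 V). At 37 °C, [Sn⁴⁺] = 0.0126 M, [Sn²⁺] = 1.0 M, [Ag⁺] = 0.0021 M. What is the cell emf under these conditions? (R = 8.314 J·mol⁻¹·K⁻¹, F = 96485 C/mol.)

The Ag⁺/Ag couple has the higher reduction potential and acts as the cathode, so E°_cell = +0.80 − (+0.15) = 0.65 V.
Balancing electrons gives n = 2; the reaction quotient is Q = [Sn⁴⁺]/([Sn²⁺]·[Ag⁺]^2) = 2860.
E = E° − (RT/nF) ln Q = 0.65 − (8.314×310)/(2×96485) × (7.958) = 0.650 − 0.106 = 0.544 V.

0.544 V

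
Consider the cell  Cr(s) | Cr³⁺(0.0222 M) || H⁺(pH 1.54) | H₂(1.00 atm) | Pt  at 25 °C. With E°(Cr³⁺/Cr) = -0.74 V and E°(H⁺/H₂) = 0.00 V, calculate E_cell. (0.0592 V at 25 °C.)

0.68 V

The hydrogen couple is the cathode, so E°_cell = 0.74 V; n = 6.
[H⁺] = 10^(−1.54) = 0.029 M, and Q = [Cr³⁺]^2·P(H₂)^3 / [H⁺]^6 = 8.56 × 10^5.
E = E° − (0.0592/6) log Q = 0.74 − (0.0592/6)(5.933) = 0.681 V.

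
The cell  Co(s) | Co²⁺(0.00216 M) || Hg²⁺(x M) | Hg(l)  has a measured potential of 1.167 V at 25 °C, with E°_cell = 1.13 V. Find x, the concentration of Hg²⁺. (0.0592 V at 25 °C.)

From the Nernst equation, log Q = n(E° − E)/0.0592 = 2(1.13 − 1.167)/0.0592 = -1.250, so Q = 0.0562.
With Q = [Co²⁺]/[Hg²⁺] and the known concentrations, [Hg²⁺] in the denominator gives [Hg²⁺] = 0.038 M.

0.038 M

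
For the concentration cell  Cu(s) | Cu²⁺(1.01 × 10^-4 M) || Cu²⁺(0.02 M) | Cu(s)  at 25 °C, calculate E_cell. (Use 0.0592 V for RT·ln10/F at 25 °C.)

Both half-cells are Cu²⁺/Cu, so E°_cell = 0. The concentrated side is the cathode; the cell reaction moves Cu²⁺ from high to low concentration with n = 2.
Q = [Cu²⁺]_dilute/[Cu²⁺]_conc = 1.01 × 10^-4/0.02 = 0.00505.
E = 0 − (0.0592/2) log Q = −(0.0592/2)(-2.297) = 0.0680 V.

0.068 V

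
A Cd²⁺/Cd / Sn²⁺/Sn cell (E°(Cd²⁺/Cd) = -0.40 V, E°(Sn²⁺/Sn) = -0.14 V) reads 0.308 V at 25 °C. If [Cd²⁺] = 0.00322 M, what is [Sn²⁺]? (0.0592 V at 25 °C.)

From the Nernst equation, log Q = n(E° − E)/0.0592 = 2(0.26 − 0.308)/0.0592 = -1.622, so Q = 0.0239.
With Q = [Cd²⁺]/[Sn²⁺] and the known concentrations, [Sn²⁺] in the denominator gives [Sn²⁺] = 0.13 M.

0.13 M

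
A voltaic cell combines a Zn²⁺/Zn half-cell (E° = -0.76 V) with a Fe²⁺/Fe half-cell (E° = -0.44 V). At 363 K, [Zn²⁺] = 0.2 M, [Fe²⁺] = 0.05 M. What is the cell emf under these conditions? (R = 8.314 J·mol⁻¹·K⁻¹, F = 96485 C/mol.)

0.298 V

The Fe²⁺/Fe couple has the higher reduction potential and acts as the cathode, so E°_cell = -0.44 − (-0.76) = 0.32 V.
Balancing electrons gives n = 2; the reaction quotient is Q = [Zn²⁺]/[Fe²⁺] = 4.00.
E = E° − (RT/nF) ln Q = 0.32 − (8.314×363)/(2×96485) × (1.386) = 0.320 − 0.022 = 0.298 V.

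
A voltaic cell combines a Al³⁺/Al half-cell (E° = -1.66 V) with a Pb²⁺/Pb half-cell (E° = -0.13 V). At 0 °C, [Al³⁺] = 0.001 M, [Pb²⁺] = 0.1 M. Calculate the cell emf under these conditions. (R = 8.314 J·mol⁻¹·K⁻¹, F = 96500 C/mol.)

1.56 V

The Pb²⁺/Pb couple has the higher reduction potential and acts as the cathode, so E°_cell = -0.13 − (-1.66) = 1.53 V.
Balancing electrons gives n = 6; the reaction quotient is Q = [Al³⁺]^2/[Pb²⁺]^3 = 0.00100.
E = E° − (RT/nF) ln Q = 1.53 − (8.314×273)/(6×96500) × (-6.908) = 1.530 + 0.027 = 1.557 V.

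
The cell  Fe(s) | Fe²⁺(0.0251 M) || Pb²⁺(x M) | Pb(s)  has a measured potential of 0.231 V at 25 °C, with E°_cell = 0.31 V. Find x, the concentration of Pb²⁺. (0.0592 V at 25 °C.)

From the Nernst equation, log Q = n(E° − E)/0.0592 = 2(0.31 − 0.231)/0.0592 = 2.669, so Q = 467.
With Q = [Fe²⁺]/[Pb²⁺] and the known concentrations, [Pb²⁺] in the denominator gives [Pb²⁺] = 5.4 × 10^-5 M.

5.4 × 10^-5 M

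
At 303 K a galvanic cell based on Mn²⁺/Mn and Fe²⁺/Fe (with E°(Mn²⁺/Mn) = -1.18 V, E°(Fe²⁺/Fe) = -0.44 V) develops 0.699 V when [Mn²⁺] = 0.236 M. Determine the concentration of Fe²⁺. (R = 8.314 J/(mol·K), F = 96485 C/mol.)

0.01 M

From the Nernst equation, ln Q = nF(E° − E)/RT = 2×96485×(0.74 − 0.699)/(8.314×303) = 3.141, so Q = 23.1.
With Q = [Mn²⁺]/[Fe²⁺] and the known concentrations, [Fe²⁺] in the denominator gives [Fe²⁺] = 0.01 M.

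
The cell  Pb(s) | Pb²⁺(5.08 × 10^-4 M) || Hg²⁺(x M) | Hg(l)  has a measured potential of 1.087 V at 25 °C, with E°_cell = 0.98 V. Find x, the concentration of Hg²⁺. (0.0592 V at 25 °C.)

From the Nernst equation, log Q = n(E° − E)/0.0592 = 2(0.98 − 1.087)/0.0592 = -3.615, so Q = 2.43 × 10^-4.
With Q = [Pb²⁺]/[Hg²⁺] and the known concentrations, [Hg²⁺] in the denominator gives [Hg²⁺] = 2.1 M.

2.1 M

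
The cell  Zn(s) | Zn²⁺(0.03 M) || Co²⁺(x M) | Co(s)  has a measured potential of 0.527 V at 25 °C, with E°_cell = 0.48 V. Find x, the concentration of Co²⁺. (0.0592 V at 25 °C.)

1.2 M

From the Nernst equation, log Q = n(E° − E)/0.0592 = 2(0.48 − 0.527)/0.0592 = -1.588, so Q = 0.0258.
With Q = [Zn²⁺]/[Co²⁺] and the known concentrations, [Co²⁺] in the denominator gives [Co²⁺] = 1.2 M.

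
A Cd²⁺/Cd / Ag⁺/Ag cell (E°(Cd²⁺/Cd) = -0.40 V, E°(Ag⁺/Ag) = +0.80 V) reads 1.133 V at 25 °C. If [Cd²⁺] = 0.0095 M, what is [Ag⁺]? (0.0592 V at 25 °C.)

0.0072 M

From the Nernst equation, log Q = n(E° − E)/0.0592 = 2(1.20 − 1.133)/0.0592 = 2.264, so Q = 183.
With Q = [Cd²⁺]/[Ag⁺]^2 and the known concentrations, [Ag⁺]^2 in the denominator gives [Ag⁺] = 0.0072 M.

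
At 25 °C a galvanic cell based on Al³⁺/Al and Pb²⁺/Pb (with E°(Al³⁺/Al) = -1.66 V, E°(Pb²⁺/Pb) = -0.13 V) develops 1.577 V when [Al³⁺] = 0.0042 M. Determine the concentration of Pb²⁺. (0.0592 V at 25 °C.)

From the Nernst equation, log Q = n(E° − E)/0.0592 = 6(1.53 − 1.577)/0.0592 = -4.764, so Q = 1.72 × 10^-5.
With Q = [Al³⁺]^2/[Pb²⁺]^3 and the known concentrations, [Pb²⁺]^3 in the denominator gives [Pb²⁺] = 1.0 M.

1.0 M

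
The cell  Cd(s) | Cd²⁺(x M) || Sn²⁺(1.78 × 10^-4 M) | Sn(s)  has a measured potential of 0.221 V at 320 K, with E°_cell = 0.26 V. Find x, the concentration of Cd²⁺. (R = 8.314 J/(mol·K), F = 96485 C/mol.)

0.003 M

From the Nernst equation, ln Q = nF(E° − E)/RT = 2×96485×(0.26 − 0.221)/(8.314×320) = 2.829, so Q = 16.9.
With Q = [Cd²⁺]/[Sn²⁺] and the known concentrations, [Cd²⁺] in the numerator gives [Cd²⁺] = 0.003 M.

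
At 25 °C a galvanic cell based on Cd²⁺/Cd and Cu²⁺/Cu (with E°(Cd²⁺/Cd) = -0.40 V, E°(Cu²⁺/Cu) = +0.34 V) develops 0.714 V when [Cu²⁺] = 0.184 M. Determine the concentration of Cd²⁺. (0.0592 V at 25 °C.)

1.4 M

From the Nernst equation, log Q = n(E° − E)/0.0592 = 2(0.74 − 0.714)/0.0592 = 0.878, so Q = 7.56.
With Q = [Cd²⁺]/[Cu²⁺] and the known concentrations, [Cd²⁺] in the numerator gives [Cd²⁺] = 1.4 M.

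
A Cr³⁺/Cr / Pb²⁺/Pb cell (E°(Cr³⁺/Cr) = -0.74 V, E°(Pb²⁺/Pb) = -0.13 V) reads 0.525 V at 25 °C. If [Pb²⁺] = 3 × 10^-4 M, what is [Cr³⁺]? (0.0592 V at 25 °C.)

0.11 M

From the Nernst equation, log Q = n(E° − E)/0.0592 = 6(0.61 − 0.525)/0.0592 = 8.615, so Q = 4.12 × 10^8.
With Q = [Cr³⁺]^2/[Pb²⁺]^3 and the known concentrations, [Cr³⁺]^2 in the numerator gives [Cr³⁺] = 0.11 M.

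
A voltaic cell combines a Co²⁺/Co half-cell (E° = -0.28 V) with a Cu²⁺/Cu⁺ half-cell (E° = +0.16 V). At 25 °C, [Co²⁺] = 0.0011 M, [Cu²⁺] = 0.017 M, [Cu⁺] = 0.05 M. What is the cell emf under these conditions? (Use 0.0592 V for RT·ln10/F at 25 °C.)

0.500 V

The Cu²⁺/Cu⁺ couple has the higher reduction potential and acts as the cathode, so E°_cell = +0.16 − (-0.28) = 0.44 V.
Balancing electrons gives n = 2; the reaction quotient is Q = [Co²⁺]·[Cu⁺]^2/[Cu²⁺]^2 = 0.00952.
At 25 °C, E = E° − (0.0592/n) log Q = 0.44 − (0.0592/2)(-2.022) = 0.440 + 0.060 = 0.500 V.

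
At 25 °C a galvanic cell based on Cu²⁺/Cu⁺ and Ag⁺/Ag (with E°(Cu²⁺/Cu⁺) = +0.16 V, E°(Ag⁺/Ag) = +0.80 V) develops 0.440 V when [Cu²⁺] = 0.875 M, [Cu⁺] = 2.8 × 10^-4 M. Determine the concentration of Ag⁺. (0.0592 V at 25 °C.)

1.3 M

From the Nernst equation, log Q = n(E° − E)/0.0592 = 1(0.64 − 0.440)/0.0592 = 3.378, so Q = 2390.
With Q = [Cu²⁺]/([Cu⁺]·[Ag⁺]) and the known concentrations, [Ag⁺] in the denominator gives [Ag⁺] = 1.3 M.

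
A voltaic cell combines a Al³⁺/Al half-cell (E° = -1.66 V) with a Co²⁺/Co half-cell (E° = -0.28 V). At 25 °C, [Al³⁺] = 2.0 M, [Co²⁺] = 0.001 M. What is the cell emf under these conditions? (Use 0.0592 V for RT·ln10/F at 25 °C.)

1.29 V

The Co²⁺/Co couple has the higher reduction potential and acts as the cathode, so E°_cell = -0.28 − (-1.66) = 1.38 V.
Balancing electrons gives n = 6; the reaction quotient is Q = [Al³⁺]^2/[Co²⁺]^3 = 4 × 10^9.
At 25 °C, E = E° − (0.0592/n) log Q = 1.38 − (0.0592/6)(9.602) = 1.380 − 0.095 = 1.285 V.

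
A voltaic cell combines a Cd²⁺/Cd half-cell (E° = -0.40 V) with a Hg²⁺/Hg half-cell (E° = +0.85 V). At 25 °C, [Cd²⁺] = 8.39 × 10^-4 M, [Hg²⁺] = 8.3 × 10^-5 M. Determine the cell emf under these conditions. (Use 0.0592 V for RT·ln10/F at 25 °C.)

The Hg²⁺/Hg couple has the higher reduction potential and acts as the cathode, so E°_cell = +0.85 − (-0.40) = 1.25 V.
Balancing electrons gives n = 2; the reaction quotient is Q = [Cd²⁺]/[Hg²⁺] = 10.1.
At 25 °C, E = E° − (0.0592/n) log Q = 1.25 − (0.0592/2)(1.005) = 1.250 − 0.030 = 1.220 V.

1.22 V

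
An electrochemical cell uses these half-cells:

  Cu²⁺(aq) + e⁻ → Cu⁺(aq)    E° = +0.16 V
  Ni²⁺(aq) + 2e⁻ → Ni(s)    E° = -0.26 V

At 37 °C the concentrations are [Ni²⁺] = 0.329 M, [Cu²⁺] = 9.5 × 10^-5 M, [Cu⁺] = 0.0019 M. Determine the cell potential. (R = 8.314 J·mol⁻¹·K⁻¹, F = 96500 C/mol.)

0.355 V

The Cu²⁺/Cu⁺ couple has the higher reduction potential and acts as the cathode, so E°_cell = +0.16 − (-0.26) = 0.42 V.
Balancing electrons gives n = 2; the reaction quotient is Q = [Ni²⁺]·[Cu⁺]^2/[Cu²⁺]^2 = 132.
E = E° − (RT/nF) ln Q = 0.42 − (8.314×310)/(2×96500) × (4.880) = 0.420 − 0.065 = 0.355 V.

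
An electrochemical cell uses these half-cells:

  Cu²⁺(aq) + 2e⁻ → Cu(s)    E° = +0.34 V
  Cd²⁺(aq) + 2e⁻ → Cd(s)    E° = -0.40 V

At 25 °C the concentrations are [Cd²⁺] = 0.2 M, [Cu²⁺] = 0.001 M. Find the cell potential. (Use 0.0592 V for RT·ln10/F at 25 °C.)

0.672 V

The Cu²⁺/Cu couple has the higher reduction potential and acts as the cathode, so E°_cell = +0.34 − (-0.40) = 0.74 V.
Balancing electrons gives n = 2; the reaction quotient is Q = [Cd²⁺]/[Cu²⁺] = 200.
At 25 °C, E = E° − (0.0592/n) log Q = 0.74 − (0.0592/2)(2.301) = 0.740 − 0.068 = 0.672 V.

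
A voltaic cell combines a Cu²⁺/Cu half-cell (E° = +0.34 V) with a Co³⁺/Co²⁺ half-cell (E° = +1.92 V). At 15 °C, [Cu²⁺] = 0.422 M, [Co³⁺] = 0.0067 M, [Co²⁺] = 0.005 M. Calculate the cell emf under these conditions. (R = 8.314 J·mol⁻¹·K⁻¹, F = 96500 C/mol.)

The Co³⁺/Co²⁺ couple has the higher reduction potential and acts as the cathode, so E°_cell = +1.92 − (+0.34) = 1.58 V.
Balancing electrons gives n = 2; the reaction quotient is Q = [Cu²⁺]·[Co²⁺]^2/[Co³⁺]^2 = 0.235.
E = E° − (RT/nF) ln Q = 1.58 − (8.314×288)/(2×96500) × (-1.448) = 1.580 + 0.018 = 1.598 V.

1.60 V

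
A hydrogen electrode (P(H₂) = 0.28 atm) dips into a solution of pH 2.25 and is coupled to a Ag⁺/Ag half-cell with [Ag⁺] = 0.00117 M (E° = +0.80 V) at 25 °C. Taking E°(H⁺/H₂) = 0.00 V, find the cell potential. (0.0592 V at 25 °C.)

0.74 V

The Ag⁺/Ag couple is the cathode, so E°_cell = 0.80 V; n = 2.
[H⁺] = 10^(−2.25) = 0.0056 M, and Q = [H⁺]^2 / ([Ag⁺]^2·P(H₂)) = 82.5.
E = E° − (0.0592/2) log Q = 0.80 − (0.0592/2)(1.916) = 0.743 V.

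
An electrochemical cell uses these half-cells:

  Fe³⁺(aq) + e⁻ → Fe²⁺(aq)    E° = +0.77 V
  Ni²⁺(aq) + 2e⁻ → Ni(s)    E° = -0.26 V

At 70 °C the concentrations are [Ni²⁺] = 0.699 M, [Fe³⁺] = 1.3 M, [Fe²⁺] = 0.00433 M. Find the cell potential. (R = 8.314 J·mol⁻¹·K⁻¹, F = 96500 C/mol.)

The Fe³⁺/Fe²⁺ couple has the higher reduction potential and acts as the cathode, so E°_cell = +0.77 − (-0.26) = 1.03 V.
Balancing electrons gives n = 2; the reaction quotient is Q = [Ni²⁺]·[Fe²⁺]^2/[Fe³⁺]^2 = 7.75 × 10^-6.
E = E° − (RT/nF) ln Q = 1.03 − (8.314×343)/(2×96500) × (-11.767) = 1.030 + 0.174 = 1.204 V.

1.20 V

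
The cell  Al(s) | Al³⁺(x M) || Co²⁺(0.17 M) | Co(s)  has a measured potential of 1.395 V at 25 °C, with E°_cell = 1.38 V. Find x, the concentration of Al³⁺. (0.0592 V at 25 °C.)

0.012 M

From the Nernst equation, log Q = n(E° − E)/0.0592 = 6(1.38 − 1.395)/0.0592 = -1.520, so Q = 0.0302.
With Q = [Al³⁺]^2/[Co²⁺]^3 and the known concentrations, [Al³⁺]^2 in the numerator gives [Al³⁺] = 0.012 M.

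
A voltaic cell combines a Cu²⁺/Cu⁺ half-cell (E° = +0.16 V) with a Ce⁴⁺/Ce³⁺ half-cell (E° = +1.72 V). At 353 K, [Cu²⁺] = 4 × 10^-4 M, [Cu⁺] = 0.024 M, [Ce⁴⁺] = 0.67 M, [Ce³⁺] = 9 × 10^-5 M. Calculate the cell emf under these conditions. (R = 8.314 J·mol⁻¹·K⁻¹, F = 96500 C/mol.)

The Ce⁴⁺/Ce³⁺ couple has the higher reduction potential and acts as the cathode, so E°_cell = +1.72 − (+0.16) = 1.56 V.
Balancing electrons gives n = 1; the reaction quotient is Q = [Cu²⁺]·[Ce³⁺]/([Cu⁺]·[Ce⁴⁺]) = 2.24 × 10^-6.
E = E° − (RT/nF) ln Q = 1.56 − (8.314×353)/(1×96500) × (-13.010) = 1.560 + 0.396 = 1.956 V.

1.96 V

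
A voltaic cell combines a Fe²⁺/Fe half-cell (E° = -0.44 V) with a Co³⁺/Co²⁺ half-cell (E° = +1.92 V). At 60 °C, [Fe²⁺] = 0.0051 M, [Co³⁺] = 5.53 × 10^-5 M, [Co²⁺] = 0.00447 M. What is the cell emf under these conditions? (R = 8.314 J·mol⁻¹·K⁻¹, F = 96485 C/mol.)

The Co³⁺/Co²⁺ couple has the higher reduction potential and acts as the cathode, so E°_cell = +1.92 − (-0.44) = 2.36 V.
Balancing electrons gives n = 2; the reaction quotient is Q = [Fe²⁺]·[Co²⁺]^2/[Co³⁺]^2 = 33.3.
E = E° − (RT/nF) ln Q = 2.36 − (8.314×333)/(2×96485) × (3.506) = 2.360 − 0.050 = 2.310 V.

2.31 V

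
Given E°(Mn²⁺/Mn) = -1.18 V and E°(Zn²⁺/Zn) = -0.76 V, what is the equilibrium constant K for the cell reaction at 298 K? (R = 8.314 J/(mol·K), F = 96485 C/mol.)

1.6 × 10^14

E°_cell = -0.76 − (-1.18) = 0.42 V, with n = 2 electrons transferred.
At equilibrium E = 0, so the Nernst equation gives ln K = nFE°/RT = (2)(96485)(0.42)/((8.314)(298)) = 32.71.
K = e^32.71 = 1.6 × 10^14.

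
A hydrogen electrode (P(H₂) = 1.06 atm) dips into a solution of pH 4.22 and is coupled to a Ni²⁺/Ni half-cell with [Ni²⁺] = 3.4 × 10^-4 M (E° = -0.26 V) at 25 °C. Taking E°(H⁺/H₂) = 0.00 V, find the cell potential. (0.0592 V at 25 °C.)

The hydrogen couple is the cathode, so E°_cell = 0.26 V; n = 2.
[H⁺] = 10^(−4.22) = 6 × 10^-5 M, and Q = [Ni²⁺]·P(H₂) / [H⁺]^2 = 9.93 × 10^4.
E = E° − (0.0592/2) log Q = 0.26 − (0.0592/2)(4.997) = 0.112 V.

0.11 V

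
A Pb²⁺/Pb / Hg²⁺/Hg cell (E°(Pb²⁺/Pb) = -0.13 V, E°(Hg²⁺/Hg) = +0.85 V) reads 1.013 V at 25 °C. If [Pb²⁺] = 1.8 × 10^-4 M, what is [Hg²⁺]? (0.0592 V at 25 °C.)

From the Nernst equation, log Q = n(E° − E)/0.0592 = 2(0.98 − 1.013)/0.0592 = -1.115, so Q = 0.0768.
With Q = [Pb²⁺]/[Hg²⁺] and the known concentrations, [Hg²⁺] in the denominator gives [Hg²⁺] = 0.0023 M.

0.0023 M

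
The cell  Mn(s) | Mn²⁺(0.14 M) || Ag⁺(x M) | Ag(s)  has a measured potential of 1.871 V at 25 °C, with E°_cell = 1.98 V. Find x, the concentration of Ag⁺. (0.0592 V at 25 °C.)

0.0054 M

From the Nernst equation, log Q = n(E° − E)/0.0592 = 2(1.98 − 1.871)/0.0592 = 3.682, so Q = 4810.
With Q = [Mn²⁺]/[Ag⁺]^2 and the known concentrations, [Ag⁺]^2 in the denominator gives [Ag⁺] = 0.0054 M.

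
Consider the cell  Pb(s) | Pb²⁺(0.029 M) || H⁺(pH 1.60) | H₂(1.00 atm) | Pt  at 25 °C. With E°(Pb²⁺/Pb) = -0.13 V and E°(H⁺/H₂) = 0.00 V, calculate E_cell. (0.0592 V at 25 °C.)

0.081 V

The hydrogen couple is the cathode, so E°_cell = 0.13 V; n = 2.
[H⁺] = 10^(−1.60) = 0.025 M, and Q = [Pb²⁺]·P(H₂) / [H⁺]^2 = 46.0.
E = E° − (0.0592/2) log Q = 0.13 − (0.0592/2)(1.662) = 0.081 V.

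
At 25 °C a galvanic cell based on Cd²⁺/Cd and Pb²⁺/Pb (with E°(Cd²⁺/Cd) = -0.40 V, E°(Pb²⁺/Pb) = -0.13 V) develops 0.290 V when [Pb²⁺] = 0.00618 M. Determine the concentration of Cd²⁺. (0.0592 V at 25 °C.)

0.0013 M

From the Nernst equation, log Q = n(E° − E)/0.0592 = 2(0.27 − 0.290)/0.0592 = -0.676, so Q = 0.211.
With Q = [Cd²⁺]/[Pb²⁺] and the known concentrations, [Cd²⁺] in the numerator gives [Cd²⁺] = 0.0013 M.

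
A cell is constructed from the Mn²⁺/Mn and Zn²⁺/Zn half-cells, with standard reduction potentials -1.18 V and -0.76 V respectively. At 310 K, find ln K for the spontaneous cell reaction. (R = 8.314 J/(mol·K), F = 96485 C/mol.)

ln K = 31.4

E°_cell = -0.76 − (-1.18) = 0.42 V, with n = 2 electrons transferred.
At equilibrium E = 0, so the Nernst equation gives ln K = nFE°/RT = (2)(96485)(0.42)/((8.314)(310)) = 31.45.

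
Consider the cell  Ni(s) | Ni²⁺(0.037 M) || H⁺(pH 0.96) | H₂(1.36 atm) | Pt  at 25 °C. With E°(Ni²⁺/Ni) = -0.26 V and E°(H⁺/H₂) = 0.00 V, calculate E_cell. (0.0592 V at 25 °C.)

The hydrogen couple is the cathode, so E°_cell = 0.26 V; n = 2.
[H⁺] = 10^(−0.96) = 0.11 M, and Q = [Ni²⁺]·P(H₂) / [H⁺]^2 = 4.19.
E = E° − (0.0592/2) log Q = 0.26 − (0.0592/2)(0.622) = 0.242 V.

0.24 V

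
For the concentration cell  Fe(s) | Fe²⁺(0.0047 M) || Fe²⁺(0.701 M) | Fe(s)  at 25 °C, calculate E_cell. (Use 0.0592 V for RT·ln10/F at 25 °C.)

Both half-cells are Fe²⁺/Fe, so E°_cell = 0. The concentrated side is the cathode; the cell reaction moves Fe²⁺ from high to low concentration with n = 2.
Q = [Fe²⁺]_dilute/[Fe²⁺]_conc = 0.0047/0.701 = 0.00670.
E = 0 − (0.0592/2) log Q = −(0.0592/2)(-2.174) = 0.0644 V.

0.064 V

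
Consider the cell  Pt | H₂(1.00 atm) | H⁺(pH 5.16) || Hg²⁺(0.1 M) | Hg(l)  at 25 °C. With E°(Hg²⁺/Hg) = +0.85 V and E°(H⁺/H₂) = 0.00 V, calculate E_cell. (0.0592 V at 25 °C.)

The Hg²⁺/Hg couple is the cathode, so E°_cell = 0.85 V; n = 2.
[H⁺] = 10^(−5.16) = 6.9 × 10^-6 M, and Q = [H⁺]^2 / ([Hg²⁺]·P(H₂)) = 4.79 × 10^-10.
E = E° − (0.0592/2) log Q = 0.85 − (0.0592/2)(-9.320) = 1.126 V.

1.13 V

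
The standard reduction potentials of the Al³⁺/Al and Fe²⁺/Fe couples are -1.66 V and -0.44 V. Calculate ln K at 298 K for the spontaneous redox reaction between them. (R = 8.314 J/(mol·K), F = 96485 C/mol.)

ln K = 285.1

E°_cell = -0.44 − (-1.66) = 1.22 V, with n = 6 electrons transferred.
At equilibrium E = 0, so the Nernst equation gives ln K = nFE°/RT = (6)(96485)(1.22)/((8.314)(298)) = 285.07.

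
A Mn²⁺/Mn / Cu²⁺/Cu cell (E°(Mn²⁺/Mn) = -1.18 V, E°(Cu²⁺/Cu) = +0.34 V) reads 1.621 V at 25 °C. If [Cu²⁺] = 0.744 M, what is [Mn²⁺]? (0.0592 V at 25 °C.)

From the Nernst equation, log Q = n(E° − E)/0.0592 = 2(1.52 − 1.621)/0.0592 = -3.412, so Q = 3.87 × 10^-4.
With Q = [Mn²⁺]/[Cu²⁺] and the known concentrations, [Mn²⁺] in the numerator gives [Mn²⁺] = 2.9 × 10^-4 M.

2.9 × 10^-4 M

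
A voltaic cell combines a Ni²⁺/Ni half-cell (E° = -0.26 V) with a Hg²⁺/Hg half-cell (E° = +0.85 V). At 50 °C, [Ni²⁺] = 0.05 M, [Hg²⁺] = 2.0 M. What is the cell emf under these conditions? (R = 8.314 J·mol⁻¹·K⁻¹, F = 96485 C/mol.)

1.16 V

The Hg²⁺/Hg couple has the higher reduction potential and acts as the cathode, so E°_cell = +0.85 − (-0.26) = 1.11 V.
Balancing electrons gives n = 2; the reaction quotient is Q = [Ni²⁺]/[Hg²⁺] = 0.0250.
E = E° − (RT/nF) ln Q = 1.11 − (8.314×323)/(2×96485) × (-3.689) = 1.110 + 0.051 = 1.161 V.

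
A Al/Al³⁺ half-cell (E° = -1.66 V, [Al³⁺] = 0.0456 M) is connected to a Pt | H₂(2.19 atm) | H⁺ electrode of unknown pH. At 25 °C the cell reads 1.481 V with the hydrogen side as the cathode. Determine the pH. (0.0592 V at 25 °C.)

E°_cell = 1.66 V and n = 6.
log Q = n(E° − E)/0.0592 = 6×(1.66 − 1.481)/0.0592 = 18.142.
With Q = [Al³⁺]^2·P(H₂)^3 / [H⁺]^6, solving for [H⁺] gives log[H⁺] = -3.300, so pH = 3.30.

pH = 3.30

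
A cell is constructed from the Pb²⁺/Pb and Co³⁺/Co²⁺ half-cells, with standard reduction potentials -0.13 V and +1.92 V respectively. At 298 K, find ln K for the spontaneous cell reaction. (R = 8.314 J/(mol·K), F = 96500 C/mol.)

ln K = 159.7

E°_cell = +1.92 − (-0.13) = 2.05 V, with n = 2 electrons transferred.
At equilibrium E = 0, so the Nernst equation gives ln K = nFE°/RT = (2)(96500)(2.05)/((8.314)(298)) = 159.69.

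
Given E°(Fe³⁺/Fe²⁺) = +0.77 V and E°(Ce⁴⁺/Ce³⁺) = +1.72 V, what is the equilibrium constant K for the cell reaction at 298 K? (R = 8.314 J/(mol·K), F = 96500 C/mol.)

1.2 × 10^16

E°_cell = +1.72 − (+0.77) = 0.95 V, with n = 1 electron transferred.
At equilibrium E = 0, so the Nernst equation gives ln K = nFE°/RT = (1)(96500)(0.95)/((8.314)(298)) = 37.00.
K = e^37.00 = 1.2 × 10^16.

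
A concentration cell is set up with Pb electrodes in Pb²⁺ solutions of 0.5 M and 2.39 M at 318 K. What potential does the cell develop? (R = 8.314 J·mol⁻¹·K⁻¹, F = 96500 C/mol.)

Both half-cells are Pb²⁺/Pb, so E°_cell = 0. The concentrated side is the cathode; the cell reaction moves Pb²⁺ from high to low concentration with n = 2.
Q = [Pb²⁺]_dilute/[Pb²⁺]_conc = 0.5/2.39 = 0.209.
E = 0 − (RT/nF) ln Q = −((8.314×318)/(2×96500))(-1.564) = 0.0214 V.

0.021 V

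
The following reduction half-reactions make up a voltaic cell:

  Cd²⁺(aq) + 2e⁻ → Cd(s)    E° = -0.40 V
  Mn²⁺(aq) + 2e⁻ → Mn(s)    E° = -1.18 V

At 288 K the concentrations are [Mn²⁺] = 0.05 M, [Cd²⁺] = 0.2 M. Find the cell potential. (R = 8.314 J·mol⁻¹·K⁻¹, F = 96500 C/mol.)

0.797 V

The Cd²⁺/Cd couple has the higher reduction potential and acts as the cathode, so E°_cell = -0.40 − (-1.18) = 0.78 V.
Balancing electrons gives n = 2; the reaction quotient is Q = [Mn²⁺]/[Cd²⁺] = 0.250.
E = E° − (RT/nF) ln Q = 0.78 − (8.314×288)/(2×96500) × (-1.386) = 0.780 + 0.017 = 0.797 V.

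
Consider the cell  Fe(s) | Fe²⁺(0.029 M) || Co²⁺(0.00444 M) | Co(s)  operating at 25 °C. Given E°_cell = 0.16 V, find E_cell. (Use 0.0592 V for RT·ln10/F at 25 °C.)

0.136 V

Balancing electrons gives n = 2; the reaction quotient is Q = [Fe²⁺]/[Co²⁺] = 6.53.
At 25 °C, E = E° − (0.0592/n) log Q = 0.16 − (0.0592/2)(0.815) = 0.160 − 0.024 = 0.136 V.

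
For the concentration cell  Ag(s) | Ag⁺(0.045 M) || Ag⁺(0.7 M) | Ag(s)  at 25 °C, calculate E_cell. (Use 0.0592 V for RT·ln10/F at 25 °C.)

0.071 V

Both half-cells are Ag⁺/Ag, so E°_cell = 0. The concentrated side is the cathode; the cell reaction moves Ag⁺ from high to low concentration with n = 1.
Q = [Ag⁺]_dilute/[Ag⁺]_conc = 0.045/0.7 = 0.0643.
E = 0 − (0.0592/1) log Q = −(0.0592/1)(-1.192) = 0.0706 V.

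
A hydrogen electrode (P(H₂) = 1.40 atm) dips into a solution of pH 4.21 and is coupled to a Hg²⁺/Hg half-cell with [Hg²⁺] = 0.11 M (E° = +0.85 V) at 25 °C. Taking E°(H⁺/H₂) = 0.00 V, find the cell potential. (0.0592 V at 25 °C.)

The Hg²⁺/Hg couple is the cathode, so E°_cell = 0.85 V; n = 2.
[H⁺] = 10^(−4.21) = 6.2 × 10^-5 M, and Q = [H⁺]^2 / ([Hg²⁺]·P(H₂)) = 2.47 × 10^-8.
E = E° − (0.0592/2) log Q = 0.85 − (0.0592/2)(-7.608) = 1.075 V.

1.08 V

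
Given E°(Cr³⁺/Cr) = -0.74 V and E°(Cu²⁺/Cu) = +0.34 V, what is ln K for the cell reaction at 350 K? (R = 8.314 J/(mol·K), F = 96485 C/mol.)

ln K = 214.9

E°_cell = +0.34 − (-0.74) = 1.08 V, with n = 6 electrons transferred.
At equilibrium E = 0, so the Nernst equation gives ln K = nFE°/RT = (6)(96485)(1.08)/((8.314)(350)) = 214.86.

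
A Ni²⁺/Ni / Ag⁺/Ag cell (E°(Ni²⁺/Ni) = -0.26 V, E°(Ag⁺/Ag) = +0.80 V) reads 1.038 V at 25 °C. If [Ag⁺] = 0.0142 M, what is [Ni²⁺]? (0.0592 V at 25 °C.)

0.0011 M

From the Nernst equation, log Q = n(E° − E)/0.0592 = 2(1.06 − 1.038)/0.0592 = 0.743, so Q = 5.54.
With Q = [Ni²⁺]/[Ag⁺]^2 and the known concentrations, [Ni²⁺] in the numerator gives [Ni²⁺] = 0.0011 M.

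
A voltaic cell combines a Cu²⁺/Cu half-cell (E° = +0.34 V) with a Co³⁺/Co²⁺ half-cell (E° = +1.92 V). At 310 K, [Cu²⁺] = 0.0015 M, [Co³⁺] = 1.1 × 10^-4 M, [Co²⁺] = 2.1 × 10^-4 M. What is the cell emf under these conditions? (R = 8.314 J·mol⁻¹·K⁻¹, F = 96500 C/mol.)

1.65 V

The Co³⁺/Co²⁺ couple has the higher reduction potential and acts as the cathode, so E°_cell = +1.92 − (+0.34) = 1.58 V.
Balancing electrons gives n = 2; the reaction quotient is Q = [Cu²⁺]·[Co²⁺]^2/[Co³⁺]^2 = 0.00547.
E = E° − (RT/nF) ln Q = 1.58 − (8.314×310)/(2×96500) × (-5.209) = 1.580 + 0.070 = 1.650 V.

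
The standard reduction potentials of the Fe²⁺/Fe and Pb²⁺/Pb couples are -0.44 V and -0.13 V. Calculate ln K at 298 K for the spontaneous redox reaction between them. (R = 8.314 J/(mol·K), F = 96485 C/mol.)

E°_cell = -0.13 − (-0.44) = 0.31 V, with n = 2 electrons transferred.
At equilibrium E = 0, so the Nernst equation gives ln K = nFE°/RT = (2)(96485)(0.31)/((8.314)(298)) = 24.14.

ln K = 24.1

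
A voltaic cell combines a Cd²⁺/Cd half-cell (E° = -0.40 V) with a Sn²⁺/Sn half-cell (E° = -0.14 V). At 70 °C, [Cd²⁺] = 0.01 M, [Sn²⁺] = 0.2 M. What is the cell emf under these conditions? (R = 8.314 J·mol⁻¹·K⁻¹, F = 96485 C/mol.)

0.304 V

The Sn²⁺/Sn couple has the higher reduction potential and acts as the cathode, so E°_cell = -0.14 − (-0.40) = 0.26 V.
Balancing electrons gives n = 2; the reaction quotient is Q = [Cd²⁺]/[Sn²⁺] = 0.0500.
E = E° − (RT/nF) ln Q = 0.26 − (8.314×343)/(2×96485) × (-2.996) = 0.260 + 0.044 = 0.304 V.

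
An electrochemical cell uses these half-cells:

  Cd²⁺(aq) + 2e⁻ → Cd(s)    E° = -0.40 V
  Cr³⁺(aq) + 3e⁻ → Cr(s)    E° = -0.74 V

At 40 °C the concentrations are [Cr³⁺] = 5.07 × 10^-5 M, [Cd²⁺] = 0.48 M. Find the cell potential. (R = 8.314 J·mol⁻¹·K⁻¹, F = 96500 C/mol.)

The Cd²⁺/Cd couple has the higher reduction potential and acts as the cathode, so E°_cell = -0.40 − (-0.74) = 0.34 V.
Balancing electrons gives n = 6; the reaction quotient is Q = [Cr³⁺]^2/[Cd²⁺]^3 = 2.32 × 10^-8.
E = E° − (RT/nF) ln Q = 0.34 − (8.314×313)/(6×96500) × (-17.577) = 0.340 + 0.079 = 0.419 V.

0.419 V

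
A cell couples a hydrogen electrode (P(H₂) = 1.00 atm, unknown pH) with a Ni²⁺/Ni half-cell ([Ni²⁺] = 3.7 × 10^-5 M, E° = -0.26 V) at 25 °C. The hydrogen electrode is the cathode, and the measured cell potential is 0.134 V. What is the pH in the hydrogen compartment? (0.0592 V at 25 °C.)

E°_cell = 0.26 V and n = 2.
log Q = n(E° − E)/0.0592 = 2×(0.26 − 0.134)/0.0592 = 4.257.
With Q = [Ni²⁺]·P(H₂) / [H⁺]^2, solving for [H⁺] gives log[H⁺] = -4.344, so pH = 4.34.

pH = 4.34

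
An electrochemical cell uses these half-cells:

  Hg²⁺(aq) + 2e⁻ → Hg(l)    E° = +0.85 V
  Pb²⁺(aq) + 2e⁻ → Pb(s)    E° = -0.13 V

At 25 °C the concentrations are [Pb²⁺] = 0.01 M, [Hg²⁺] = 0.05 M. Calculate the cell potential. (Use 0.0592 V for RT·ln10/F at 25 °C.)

The Hg²⁺/Hg couple has the higher reduction potential and acts as the cathode, so E°_cell = +0.85 − (-0.13) = 0.98 V.
Balancing electrons gives n = 2; the reaction quotient is Q = [Pb²⁺]/[Hg²⁺] = 0.200.
At 25 °C, E = E° − (0.0592/n) log Q = 0.98 − (0.0592/2)(-0.699) = 0.980 + 0.021 = 1.001 V.

1.00 V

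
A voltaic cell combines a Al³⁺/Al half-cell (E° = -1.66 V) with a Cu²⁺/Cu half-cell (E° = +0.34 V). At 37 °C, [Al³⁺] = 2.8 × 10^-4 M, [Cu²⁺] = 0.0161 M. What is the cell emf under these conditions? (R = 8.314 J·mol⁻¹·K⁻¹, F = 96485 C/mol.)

2.02 V

The Cu²⁺/Cu couple has the higher reduction potential and acts as the cathode, so E°_cell = +0.34 − (-1.66) = 2.00 V.
Balancing electrons gives n = 6; the reaction quotient is Q = [Al³⁺]^2/[Cu²⁺]^3 = 0.0188.
E = E° − (RT/nF) ln Q = 2.00 − (8.314×310)/(6×96485) × (-3.975) = 2.000 + 0.018 = 2.018 V.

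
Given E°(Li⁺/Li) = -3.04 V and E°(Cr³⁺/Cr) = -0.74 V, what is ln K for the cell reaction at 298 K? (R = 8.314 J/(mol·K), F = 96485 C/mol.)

E°_cell = -0.74 − (-3.04) = 2.30 V, with n = 3 electrons transferred.
At equilibrium E = 0, so the Nernst equation gives ln K = nFE°/RT = (3)(96485)(2.30)/((8.314)(298)) = 268.71.

ln K = 268.7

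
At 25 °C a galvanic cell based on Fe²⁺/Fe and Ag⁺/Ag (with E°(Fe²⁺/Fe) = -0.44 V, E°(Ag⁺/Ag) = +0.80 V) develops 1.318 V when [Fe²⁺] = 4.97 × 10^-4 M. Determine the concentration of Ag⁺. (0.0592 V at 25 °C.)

From the Nernst equation, log Q = n(E° − E)/0.0592 = 2(1.24 − 1.318)/0.0592 = -2.635, so Q = 0.00232.
With Q = [Fe²⁺]/[Ag⁺]^2 and the known concentrations, [Ag⁺]^2 in the denominator gives [Ag⁺] = 0.46 M.

0.46 M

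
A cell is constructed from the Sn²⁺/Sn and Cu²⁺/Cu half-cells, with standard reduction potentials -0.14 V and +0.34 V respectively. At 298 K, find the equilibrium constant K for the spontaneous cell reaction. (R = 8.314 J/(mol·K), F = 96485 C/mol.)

1.7 × 10^16

E°_cell = +0.34 − (-0.14) = 0.48 V, with n = 2 electrons transferred.
At equilibrium E = 0, so the Nernst equation gives ln K = nFE°/RT = (2)(96485)(0.48)/((8.314)(298)) = 37.39.
K = e^37.39 = 1.7 × 10^16.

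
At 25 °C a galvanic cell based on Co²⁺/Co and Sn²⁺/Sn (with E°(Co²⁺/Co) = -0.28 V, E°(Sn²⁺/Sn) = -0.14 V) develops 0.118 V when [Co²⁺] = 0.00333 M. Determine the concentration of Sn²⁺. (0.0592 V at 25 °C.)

6 × 10^-4 M

From the Nernst equation, log Q = n(E° − E)/0.0592 = 2(0.14 − 0.118)/0.0592 = 0.743, so Q = 5.54.
With Q = [Co²⁺]/[Sn²⁺] and the known concentrations, [Sn²⁺] in the denominator gives [Sn²⁺] = 6 × 10^-4 M.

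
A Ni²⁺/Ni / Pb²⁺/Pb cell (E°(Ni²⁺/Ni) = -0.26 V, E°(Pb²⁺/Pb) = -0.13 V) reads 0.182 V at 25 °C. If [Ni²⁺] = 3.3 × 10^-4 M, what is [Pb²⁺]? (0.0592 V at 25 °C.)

From the Nernst equation, log Q = n(E° − E)/0.0592 = 2(0.13 − 0.182)/0.0592 = -1.757, so Q = 0.0175.
With Q = [Ni²⁺]/[Pb²⁺] and the known concentrations, [Pb²⁺] in the denominator gives [Pb²⁺] = 0.019 M.

0.019 M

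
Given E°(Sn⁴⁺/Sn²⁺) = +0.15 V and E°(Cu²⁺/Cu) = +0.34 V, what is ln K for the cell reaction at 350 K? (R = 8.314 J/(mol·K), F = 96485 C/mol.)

ln K = 12.6

E°_cell = +0.34 − (+0.15) = 0.19 V, with n = 2 electrons transferred.
At equilibrium E = 0, so the Nernst equation gives ln K = nFE°/RT = (2)(96485)(0.19)/((8.314)(350)) = 12.60.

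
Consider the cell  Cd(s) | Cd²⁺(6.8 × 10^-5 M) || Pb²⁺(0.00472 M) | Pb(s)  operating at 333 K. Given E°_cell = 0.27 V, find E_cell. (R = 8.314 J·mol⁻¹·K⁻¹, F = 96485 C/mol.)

Balancing electrons gives n = 2; the reaction quotient is Q = [Cd²⁺]/[Pb²⁺] = 0.0144.
E = E° − (RT/nF) ln Q = 0.27 − (8.314×333)/(2×96485) × (-4.240) = 0.270 + 0.061 = 0.331 V.

0.331 V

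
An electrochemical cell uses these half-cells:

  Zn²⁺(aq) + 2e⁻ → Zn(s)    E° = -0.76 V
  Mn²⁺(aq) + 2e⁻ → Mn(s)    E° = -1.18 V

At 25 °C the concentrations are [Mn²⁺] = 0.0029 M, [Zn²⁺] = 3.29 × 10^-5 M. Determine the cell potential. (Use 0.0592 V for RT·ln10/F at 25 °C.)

The Zn²⁺/Zn couple has the higher reduction potential and acts as the cathode, so E°_cell = -0.76 − (-1.18) = 0.42 V.
Balancing electrons gives n = 2; the reaction quotient is Q = [Mn²⁺]/[Zn²⁺] = 88.1.
At 25 °C, E = E° − (0.0592/n) log Q = 0.42 − (0.0592/2)(1.945) = 0.420 − 0.058 = 0.362 V.

0.362 V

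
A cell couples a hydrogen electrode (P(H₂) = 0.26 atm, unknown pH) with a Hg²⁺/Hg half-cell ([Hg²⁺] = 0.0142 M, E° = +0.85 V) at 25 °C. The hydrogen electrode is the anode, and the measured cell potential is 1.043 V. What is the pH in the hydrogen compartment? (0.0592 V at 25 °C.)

pH = 4.48

E°_cell = 0.85 V and n = 2.
log Q = n(E° − E)/0.0592 = 2×(0.85 − 1.043)/0.0592 = -6.520.
With Q = [H⁺]^2 / ([Hg²⁺]·P(H₂)), solving for [H⁺] gives log[H⁺] = -4.477, so pH = 4.48.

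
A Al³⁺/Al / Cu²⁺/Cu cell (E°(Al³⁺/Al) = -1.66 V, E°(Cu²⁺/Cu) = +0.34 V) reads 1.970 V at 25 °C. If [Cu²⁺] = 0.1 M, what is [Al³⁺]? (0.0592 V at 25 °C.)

From the Nernst equation, log Q = n(E° − E)/0.0592 = 6(2.00 − 1.970)/0.0592 = 3.041, so Q = 1100.
With Q = [Al³⁺]^2/[Cu²⁺]^3 and the known concentrations, [Al³⁺]^2 in the numerator gives [Al³⁺] = 1.0 M.

1.0 M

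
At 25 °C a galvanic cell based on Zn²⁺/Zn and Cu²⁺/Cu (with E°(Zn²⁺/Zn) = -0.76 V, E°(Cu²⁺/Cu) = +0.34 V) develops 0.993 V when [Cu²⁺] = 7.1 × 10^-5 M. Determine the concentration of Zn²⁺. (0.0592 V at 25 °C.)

From the Nernst equation, log Q = n(E° − E)/0.0592 = 2(1.10 − 0.993)/0.0592 = 3.615, so Q = 4120.
With Q = [Zn²⁺]/[Cu²⁺] and the known concentrations, [Zn²⁺] in the numerator gives [Zn²⁺] = 0.29 M.

0.29 M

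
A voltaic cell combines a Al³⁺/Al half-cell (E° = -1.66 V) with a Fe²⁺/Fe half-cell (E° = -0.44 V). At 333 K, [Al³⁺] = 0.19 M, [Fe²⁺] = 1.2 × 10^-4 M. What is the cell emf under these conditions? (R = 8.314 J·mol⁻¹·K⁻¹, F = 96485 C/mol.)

The Fe²⁺/Fe couple has the higher reduction potential and acts as the cathode, so E°_cell = -0.44 − (-1.66) = 1.22 V.
Balancing electrons gives n = 6; the reaction quotient is Q = [Al³⁺]^2/[Fe²⁺]^3 = 2.09 × 10^10.
E = E° − (RT/nF) ln Q = 1.22 − (8.314×333)/(6×96485) × (23.763) = 1.220 − 0.114 = 1.106 V.

1.11 V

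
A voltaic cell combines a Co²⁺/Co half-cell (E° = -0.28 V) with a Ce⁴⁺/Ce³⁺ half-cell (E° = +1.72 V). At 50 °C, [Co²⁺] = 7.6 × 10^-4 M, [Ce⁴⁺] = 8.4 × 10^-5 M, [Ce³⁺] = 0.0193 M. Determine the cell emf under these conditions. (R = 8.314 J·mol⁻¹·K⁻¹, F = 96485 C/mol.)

1.95 V

The Ce⁴⁺/Ce³⁺ couple has the higher reduction potential and acts as the cathode, so E°_cell = +1.72 − (-0.28) = 2.00 V.
Balancing electrons gives n = 2; the reaction quotient is Q = [Co²⁺]·[Ce³⁺]^2/[Ce⁴⁺]^2 = 40.1.
E = E° − (RT/nF) ln Q = 2.00 − (8.314×323)/(2×96485) × (3.692) = 2.000 − 0.051 = 1.949 V.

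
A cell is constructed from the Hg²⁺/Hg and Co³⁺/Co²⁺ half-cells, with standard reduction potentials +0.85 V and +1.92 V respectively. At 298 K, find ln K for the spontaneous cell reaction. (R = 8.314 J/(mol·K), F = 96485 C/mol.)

E°_cell = +1.92 − (+0.85) = 1.07 V, with n = 2 electrons transferred.
At equilibrium E = 0, so the Nernst equation gives ln K = nFE°/RT = (2)(96485)(1.07)/((8.314)(298)) = 83.34.

ln K = 83.3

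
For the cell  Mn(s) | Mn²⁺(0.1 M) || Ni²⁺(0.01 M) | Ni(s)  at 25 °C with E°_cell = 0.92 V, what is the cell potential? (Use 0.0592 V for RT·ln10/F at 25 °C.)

Balancing electrons gives n = 2; the reaction quotient is Q = [Mn²⁺]/[Ni²⁺] = 10.0.
At 25 °C, E = E° − (0.0592/n) log Q = 0.92 − (0.0592/2)(1.000) = 0.920 − 0.030 = 0.890 V.

0.890 V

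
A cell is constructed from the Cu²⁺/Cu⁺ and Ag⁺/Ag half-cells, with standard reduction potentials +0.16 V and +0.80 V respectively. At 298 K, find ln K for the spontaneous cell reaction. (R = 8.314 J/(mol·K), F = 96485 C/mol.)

ln K = 24.9

E°_cell = +0.80 − (+0.16) = 0.64 V, with n = 1 electron transferred.
At equilibrium E = 0, so the Nernst equation gives ln K = nFE°/RT = (1)(96485)(0.64)/((8.314)(298)) = 24.92.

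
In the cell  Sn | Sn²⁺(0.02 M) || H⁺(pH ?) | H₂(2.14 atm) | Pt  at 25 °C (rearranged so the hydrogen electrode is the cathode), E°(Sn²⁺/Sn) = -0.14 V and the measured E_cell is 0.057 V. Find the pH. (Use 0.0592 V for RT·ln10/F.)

pH = 2.09

E°_cell = 0.14 V and n = 2.
log Q = n(E° − E)/0.0592 = 2×(0.14 − 0.057)/0.0592 = 2.804.
With Q = [Sn²⁺]·P(H₂) / [H⁺]^2, solving for [H⁺] gives log[H⁺] = -2.086, so pH = 2.09.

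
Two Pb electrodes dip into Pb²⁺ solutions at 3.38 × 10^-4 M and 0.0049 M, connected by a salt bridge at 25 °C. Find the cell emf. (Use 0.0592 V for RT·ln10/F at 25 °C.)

Both half-cells are Pb²⁺/Pb, so E°_cell = 0. The concentrated side is the cathode; the cell reaction moves Pb²⁺ from high to low concentration with n = 2.
Q = [Pb²⁺]_dilute/[Pb²⁺]_conc = 3.38 × 10^-4/0.0049 = 0.0690.
E = 0 − (0.0592/2) log Q = −(0.0592/2)(-1.161) = 0.0344 V.

0.034 V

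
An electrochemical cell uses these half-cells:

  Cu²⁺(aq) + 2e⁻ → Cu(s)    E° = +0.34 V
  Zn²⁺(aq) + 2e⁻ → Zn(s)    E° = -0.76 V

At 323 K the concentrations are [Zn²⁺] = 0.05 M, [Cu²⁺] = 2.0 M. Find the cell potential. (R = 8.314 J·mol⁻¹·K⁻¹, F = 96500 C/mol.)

The Cu²⁺/Cu couple has the higher reduction potential and acts as the cathode, so E°_cell = +0.34 − (-0.76) = 1.10 V.
Balancing electrons gives n = 2; the reaction quotient is Q = [Zn²⁺]/[Cu²⁺] = 0.0250.
E = E° − (RT/nF) ln Q = 1.10 − (8.314×323)/(2×96500) × (-3.689) = 1.100 + 0.051 = 1.151 V.

1.15 V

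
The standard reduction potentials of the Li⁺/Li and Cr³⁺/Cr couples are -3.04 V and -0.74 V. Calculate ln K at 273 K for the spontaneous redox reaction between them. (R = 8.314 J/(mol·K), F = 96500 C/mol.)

E°_cell = -0.74 − (-3.04) = 2.30 V, with n = 3 electrons transferred.
At equilibrium E = 0, so the Nernst equation gives ln K = nFE°/RT = (3)(96500)(2.30)/((8.314)(273)) = 293.36.

ln K = 293.4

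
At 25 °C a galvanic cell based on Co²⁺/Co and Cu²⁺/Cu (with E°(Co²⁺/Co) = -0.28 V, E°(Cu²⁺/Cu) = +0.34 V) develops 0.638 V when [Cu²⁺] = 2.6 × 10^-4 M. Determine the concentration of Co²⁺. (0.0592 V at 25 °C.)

6.4 × 10^-5 M

From the Nernst equation, log Q = n(E° − E)/0.0592 = 2(0.62 − 0.638)/0.0592 = -0.608, so Q = 0.247.
With Q = [Co²⁺]/[Cu²⁺] and the known concentrations, [Co²⁺] in the numerator gives [Co²⁺] = 6.4 × 10^-5 M.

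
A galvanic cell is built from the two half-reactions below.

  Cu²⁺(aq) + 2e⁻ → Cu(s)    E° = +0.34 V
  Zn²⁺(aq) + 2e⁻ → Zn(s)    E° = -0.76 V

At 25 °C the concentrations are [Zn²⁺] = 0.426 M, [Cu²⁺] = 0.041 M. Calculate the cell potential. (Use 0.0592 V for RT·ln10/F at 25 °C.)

The Cu²⁺/Cu couple has the higher reduction potential and acts as the cathode, so E°_cell = +0.34 − (-0.76) = 1.10 V.
Balancing electrons gives n = 2; the reaction quotient is Q = [Zn²⁺]/[Cu²⁺] = 10.4.
At 25 °C, E = E° − (0.0592/n) log Q = 1.10 − (0.0592/2)(1.017) = 1.100 − 0.030 = 1.070 V.

1.07 V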